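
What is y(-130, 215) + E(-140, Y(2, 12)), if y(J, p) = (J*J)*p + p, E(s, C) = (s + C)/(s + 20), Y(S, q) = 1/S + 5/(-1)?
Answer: 872091889/240 ≈ 3.6337e+6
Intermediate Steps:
Y(S, q) = -5 + 1/S (Y(S, q) = 1/S + 5*(-1) = 1/S - 5 = -5 + 1/S)
E(s, C) = (C + s)/(20 + s)
y(J, p) = p + p*J**2 (y(J, p) = J**2*p + p = p*J**2 + p = p + p*J**2)
y(-130, 215) + E(-140, Y(2, 12)) = 215*(1 + (-130)**2) + ((-5 + 1/2) - 140)/(20 - 140) = 215*(1 + 16900) + ((-5 + 1/2) - 140)/(-120) = 215*16901 - (-9/2 - 140)/120 = 3633715 - 1/120*(-289/2) = 3633715 + 289/240 = 872091889/240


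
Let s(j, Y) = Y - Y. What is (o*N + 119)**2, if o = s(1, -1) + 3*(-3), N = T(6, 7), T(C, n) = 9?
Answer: 1444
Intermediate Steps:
s(j, Y) = 0
N = 9
o = -9 (o = 0 + 3*(-3) = 0 - 9 = -9)
(o*N + 119)**2 = (-9*9 + 119)**2 = (-81 + 119)**2 = 38**2 = 1444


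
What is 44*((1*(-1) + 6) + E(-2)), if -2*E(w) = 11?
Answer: -22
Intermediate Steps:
E(w) = -11/2 (E(w) = -1/2*11 = -11/2)
44*((1*(-1) + 6) + E(-2)) = 44*((1*(-1) + 6) - 11/2) = 44*((-1 + 6) - 11/2) = 44*(5 - 11/2) = 44*(-1/2) = -22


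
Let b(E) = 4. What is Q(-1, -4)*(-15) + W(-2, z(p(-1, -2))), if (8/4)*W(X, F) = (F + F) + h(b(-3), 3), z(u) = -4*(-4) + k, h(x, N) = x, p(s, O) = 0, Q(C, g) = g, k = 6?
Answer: 84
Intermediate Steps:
z(u) = 22 (z(u) = -4*(-4) + 6 = 16 + 6 = 22)
W(X, F) = 2 + F (W(X, F) = ((F + F) + 4)/2 = (2*F + 4)/2 = (4 + 2*F)/2 = 2 + F)
Q(-1, -4)*(-15) + W(-2, z(p(-1, -2))) = -4*(-15) + (2 + 22) = 60 + 24 = 84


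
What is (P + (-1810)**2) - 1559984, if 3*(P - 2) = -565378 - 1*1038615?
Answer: 3544361/3 ≈ 1.1815e+6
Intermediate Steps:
P = -1603987/3 (P = 2 + (-565378 - 1*1038615)/3 = 2 + (-565378 - 1038615)/3 = 2 + (1/3)*(-1603993) = 2 - 1603993/3 = -1603987/3 ≈ -5.3466e+5)
(P + (-1810)**2) - 1559984 = (-1603987/3 + (-1810)**2) - 1559984 = (-1603987/3 + 3276100) - 1559984 = 8224313/3 - 1559984 = 3544361/3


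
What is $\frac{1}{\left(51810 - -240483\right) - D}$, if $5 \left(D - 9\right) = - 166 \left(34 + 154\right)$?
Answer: $\frac{5}{1492628} \approx 3.3498 \cdot 10^{-6}$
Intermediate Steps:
$D = - \frac{31163}{5}$ ($D = 9 + \frac{\left(-166\right) \left(34 + 154\right)}{5} = 9 + \frac{\left(-166\right) 188}{5} = 9 + \frac{1}{5} \left(-31208\right) = 9 - \frac{31208}{5} = - \frac{31163}{5} \approx -6232.6$)
$\frac{1}{\left(51810 - -240483\right) - D} = \frac{1}{\left(51810 - -240483\right) - - \frac{31163}{5}} = \frac{1}{\left(51810 + 240483\right) + \frac{31163}{5}} = \frac{1}{292293 + \frac{31163}{5}} = \frac{1}{\frac{1492628}{5}} = \frac{5}{1492628}$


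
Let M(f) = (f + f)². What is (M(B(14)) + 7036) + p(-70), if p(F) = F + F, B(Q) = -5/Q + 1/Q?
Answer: 337920/49 ≈ 6896.3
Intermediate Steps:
B(Q) = -4/Q (B(Q) = -5/Q + 1/Q = -4/Q)
M(f) = 4*f² (M(f) = (2*f)² = 4*f²)
p(F) = 2*F
(M(B(14)) + 7036) + p(-70) = (4*(-4/14)² + 7036) + 2*(-70) = (4*(-4*1/14)² + 7036) - 140 = (4*(-2/7)² + 7036) - 140 = (4*(4/49) + 7036) - 140 = (16/49 + 7036) - 140 = 344780/49 - 140 = 337920/49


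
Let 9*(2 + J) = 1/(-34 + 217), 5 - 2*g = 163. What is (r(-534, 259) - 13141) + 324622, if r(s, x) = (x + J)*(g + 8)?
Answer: 482956327/1647 ≈ 2.9323e+5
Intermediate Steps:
g = -79 (g = 5/2 - ½*163 = 5/2 - 163/2 = -79)
J = -3293/1647 (J = -2 + 1/(9*(-34 + 217)) = -2 + (⅑)/183 = -2 + (⅑)*(1/183) = -2 + 1/1647 = -3293/1647 ≈ -1.9994)
r(s, x) = 233803/1647 - 71*x (r(s, x) = (x - 3293/1647)*(-79 + 8) = (-3293/1647 + x)*(-71) = 233803/1647 - 71*x)
(r(-534, 259) - 13141) + 324622 = ((233803/1647 - 71*259) - 13141) + 324622 = ((233803/1647 - 18389) - 13141) + 324622 = (-30052880/1647 - 13141) + 324622 = -51696107/1647 + 324622 = 482956327/1647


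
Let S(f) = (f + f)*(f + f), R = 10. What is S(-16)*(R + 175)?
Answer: 189440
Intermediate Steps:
S(f) = 4*f**2 (S(f) = (2*f)*(2*f) = 4*f**2)
S(-16)*(R + 175) = (4*(-16)**2)*(10 + 175) = (4*256)*185 = 1024*185 = 189440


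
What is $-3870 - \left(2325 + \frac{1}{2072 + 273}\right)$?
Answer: $- \frac{14527276}{2345} \approx -6195.0$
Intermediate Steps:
$-3870 - \left(2325 + \frac{1}{2072 + 273}\right) = -3870 - \left(2325 + \frac{1}{2345}\right) = -3870 - \frac{5452126}{2345} = - \frac{14527276}{2345}$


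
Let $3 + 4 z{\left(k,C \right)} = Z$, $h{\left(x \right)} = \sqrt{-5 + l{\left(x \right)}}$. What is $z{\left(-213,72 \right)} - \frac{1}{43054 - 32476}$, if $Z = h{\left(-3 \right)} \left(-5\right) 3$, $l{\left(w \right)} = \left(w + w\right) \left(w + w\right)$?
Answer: $- \frac{15869}{21156} - \frac{15 \sqrt{31}}{4} \approx -21.629$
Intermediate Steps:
$l{\left(w \right)} = 4 w^{2}$ ($l{\left(w \right)} = 2 w 2 w = 4 w^{2}$)
$h{\left(x \right)} = \sqrt{-5 + 4 x^{2}}$
$Z = - 15 \sqrt{31}$ ($Z = \sqrt{-5 + 4 \left(-3\right)^{2}} \left(-5\right) 3 = \sqrt{-5 + 4 \cdot 9} \left(-5\right) 3 = \sqrt{-5 + 36} \left(-5\right) 3 = \sqrt{31} \left(-5\right) 3 = - 5 \sqrt{31} \cdot 3 = - 15 \sqrt{31} \approx -83.516$)
$z{\left(k,C \right)} = - \frac{3}{4} - \frac{15 \sqrt{31}}{4}$ ($z{\left(k,C \right)} = - \frac{3}{4} + \frac{\left(-15\right) \sqrt{31}}{4} = - \frac{3}{4} - \frac{15 \sqrt{31}}{4}$)
$z{\left(-213,72 \right)} - \frac{1}{43054 - 32476} = \left(- \frac{3}{4} - \frac{15 \sqrt{31}}{4}\right) - \frac{1}{43054 - 32476} = \left(- \frac{3}{4} - \frac{15 \sqrt{31}}{4}\right) - \frac{1}{10578} = - \frac{15869}{21156} - \frac{15 \sqrt{31}}{4}$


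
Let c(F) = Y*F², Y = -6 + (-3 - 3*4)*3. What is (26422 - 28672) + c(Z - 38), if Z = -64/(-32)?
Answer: -68346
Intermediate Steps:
Z = 2 (Z = -64*(-1/32) = 2)
Y = -51 (Y = -6 + (-3 - 12)*3 = -6 - 15*3 = -6 - 45 = -51)
c(F) = -51*F²
(26422 - 28672) + c(Z - 38) = (26422 - 28672) - 51*(2 - 38)² = -2250 - 51*(-36)² = -2250 - 51*1296 = -2250 - 66096 = -68346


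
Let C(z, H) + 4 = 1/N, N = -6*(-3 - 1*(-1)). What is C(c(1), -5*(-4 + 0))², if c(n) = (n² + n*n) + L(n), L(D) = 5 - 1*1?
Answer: 2209/144 ≈ 15.340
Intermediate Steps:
L(D) = 4 (L(D) = 5 - 1 = 4)
c(n) = 4 + 2*n² (c(n) = (n² + n*n) + 4 = (n² + n²) + 4 = 2*n² + 4 = 4 + 2*n²)
N = 12 (N = -6*(-3 + 1) = -6*(-2) = 12)
C(z, H) = -47/12 (C(z, H) = -4 + 1/12 = -47/12)
C(c(1), -5*(-4 + 0))² = (-47/12)² = 2209/144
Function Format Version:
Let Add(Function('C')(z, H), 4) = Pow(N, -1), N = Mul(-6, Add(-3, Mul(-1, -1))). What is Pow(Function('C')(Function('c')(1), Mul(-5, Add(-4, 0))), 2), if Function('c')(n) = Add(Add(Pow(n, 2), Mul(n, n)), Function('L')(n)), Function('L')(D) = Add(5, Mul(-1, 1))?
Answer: Rational(2209, 144) ≈ 15.340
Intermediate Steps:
Function('L')(D) = 4 (Function('L')(D) = Add(5, -1) = 4)
Function('c')(n) = Add(4, Mul(2, Pow(n, 2))) (Function('c')(n) = Add(Add(Pow(n, 2), Mul(n, n)), 4) = Add(Add(Pow(n, 2), Pow(n, 2)), 4) = Add(Mul(2, Pow(n, 2)), 4) = Add(4, Mul(2, Pow(n, 2))))
N = 12 (N = Mul(-6, Add(-3, 1)) = Mul(-6, -2) = 12)
Function('C')(z, H) = Rational(-47, 12) (Function('C')(z, H) = Add(-4, Pow(12, -1)) = Add(-4, Rational(1, 12)) = Rational(-47, 12))
Pow(Function('C')(Function('c')(1), Mul(-5, Add(-4, 0))), 2) = Pow(Rational(-47, 12), 2) = Rational(2209, 144)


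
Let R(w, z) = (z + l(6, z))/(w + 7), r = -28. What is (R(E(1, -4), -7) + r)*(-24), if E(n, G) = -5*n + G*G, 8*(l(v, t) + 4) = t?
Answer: 4127/6 ≈ 687.83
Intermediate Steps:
l(v, t) = -4 + t/8
E(n, G) = G**2 - 5*n (E(n, G) = -5*n + G**2 = G**2 - 5*n)
R(w, z) = (-4 + 9*z/8)/(7 + w) (R(w, z) = (z + (-4 + z/8))/(w + 7) = (-4 + 9*z/8)/(7 + w))
(R(E(1, -4), -7) + r)*(-24) = ((-32 + 9*(-7))/(8*(7 + ((-4)**2 - 5*1))) - 28)*(-24) = ((-32 - 63)/(8*(7 + (16 - 5))) - 28)*(-24) = ((1/8)*(-95)/(7 + 11) - 28)*(-24) = ((1/8)*(-95)/18 - 28)*(-24) = ((1/8)*(1/18)*(-95) - 28)*(-24) = (-95/144 - 28)*(-24) = -4127/144*(-24) = 4127/6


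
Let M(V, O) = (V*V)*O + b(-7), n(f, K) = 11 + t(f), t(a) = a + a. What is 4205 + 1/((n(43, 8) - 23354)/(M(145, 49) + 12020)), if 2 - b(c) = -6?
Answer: 96753432/23257 ≈ 4160.2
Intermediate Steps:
t(a) = 2*a
b(c) = 8 (b(c) = 2 - 1*(-6) = 2 + 6 = 8)
n(f, K) = 11 + 2*f
M(V, O) = 8 + O*V² (M(V, O) = (V*V)*O + 8 = V²*O + 8 = O*V² + 8 = 8 + O*V²)
4205 + 1/((n(43, 8) - 23354)/(M(145, 49) + 12020)) = 4205 + 1/(((11 + 2*43) - 23354)/((8 + 49*145²) + 12020)) = 4205 + 1/(((11 + 86) - 23354)/((8 + 49*21025) + 12020)) = 4205 + 1/((97 - 23354)/((8 + 1030225) + 12020)) = 4205 + 1/(-23257/(1030233 + 12020)) = 4205 + 1/(-23257/1042253) = 4205 - 1042253/23257 = 96753432/23257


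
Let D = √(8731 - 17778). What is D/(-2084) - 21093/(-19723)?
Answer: 21093/19723 - I*√9047/2084 ≈ 1.0695 - 0.045641*I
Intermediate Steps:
D = I*√9047 (D = √(-9047) = I*√9047 ≈ 95.116*I)
D/(-2084) - 21093/(-19723) = (I*√9047)/(-2084) - 21093/(-19723) = (I*√9047)*(-1/2084) - 21093*(-1/19723) = -I*√9047/2084 + 21093/19723 = 21093/19723 - I*√9047/2084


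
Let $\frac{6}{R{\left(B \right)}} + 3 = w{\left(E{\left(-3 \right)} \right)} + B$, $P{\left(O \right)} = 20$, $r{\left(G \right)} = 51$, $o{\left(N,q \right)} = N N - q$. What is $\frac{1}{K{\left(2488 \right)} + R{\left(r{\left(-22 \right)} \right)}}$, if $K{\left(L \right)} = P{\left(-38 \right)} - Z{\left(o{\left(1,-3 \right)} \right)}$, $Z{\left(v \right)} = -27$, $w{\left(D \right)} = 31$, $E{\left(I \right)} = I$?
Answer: $\frac{79}{3719} \approx 0.021242$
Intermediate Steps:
$o{\left(N,q \right)} = N^{2} - q$
$R{\left(B \right)} = \frac{6}{28 + B}$ ($R{\left(B \right)} = \frac{6}{-3 + \left(31 + B\right)} = \frac{6}{28 + B}$)
$K{\left(L \right)} = 47$ ($K{\left(L \right)} = 20 - -27 = 20 + 27 = 47$)
$\frac{1}{K{\left(2488 \right)} + R{\left(r{\left(-22 \right)} \right)}} = \frac{1}{47 + \frac{6}{28 + 51}} = \frac{1}{47 + \frac{6}{79}} = \frac{1}{\frac{3719}{79}} = \frac{79}{3719}$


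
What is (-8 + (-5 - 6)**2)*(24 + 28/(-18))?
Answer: 22826/9 ≈ 2536.2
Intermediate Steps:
(-8 + (-5 - 6)**2)*(24 + 28/(-18)) = (-8 + (-11)**2)*(24 + 28*(-1/18)) = (-8 + 121)*(24 - 14/9) = 113*(202/9) = 22826/9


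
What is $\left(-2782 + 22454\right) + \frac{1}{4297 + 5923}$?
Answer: $\frac{201047841}{10220} \approx 19672.0$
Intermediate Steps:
$\left(-2782 + 22454\right) + \frac{1}{4297 + 5923} = 19672 + \frac{1}{10220} = \frac{201047841}{10220}$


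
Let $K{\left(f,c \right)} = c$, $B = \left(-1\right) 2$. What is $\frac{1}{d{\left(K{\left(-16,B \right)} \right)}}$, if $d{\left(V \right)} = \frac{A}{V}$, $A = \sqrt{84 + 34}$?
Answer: $- \frac{\sqrt{118}}{59} \approx -0.18411$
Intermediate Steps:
$B = -2$
$A = \sqrt{118} \approx 10.863$
$d{\left(V \right)} = \frac{\sqrt{118}}{V}$
$\frac{1}{d{\left(K{\left(-16,B \right)} \right)}} = \frac{1}{\sqrt{118} \frac{1}{-2}} = \frac{1}{\sqrt{118} \left(- \frac{1}{2}\right)} = \frac{1}{\left(- \frac{1}{2}\right) \sqrt{118}} = - \frac{\sqrt{118}}{59}$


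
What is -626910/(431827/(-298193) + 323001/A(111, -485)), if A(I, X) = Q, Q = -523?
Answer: 48884855404245/48271241357 ≈ 1012.7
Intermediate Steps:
A(I, X) = -523
-626910/(431827/(-298193) + 323001/A(111, -485)) = -626910/(431827/(-298193) + 323001/(-523)) = -626910/(431827*(-1/298193) + 323001*(-1/523)) = -626910/(-431827/298193 - 323001/523) = -626910/(-96542482714/155954939) = -626910*(-155954939/96542482714) = 48884855404245/48271241357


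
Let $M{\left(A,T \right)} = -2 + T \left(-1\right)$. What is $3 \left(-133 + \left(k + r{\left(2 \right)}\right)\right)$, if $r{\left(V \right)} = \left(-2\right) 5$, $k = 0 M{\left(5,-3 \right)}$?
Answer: $-429$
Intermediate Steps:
$M{\left(A,T \right)} = -2 - T$
$k = 0$ ($k = 0 \left(-2 - -3\right) = 0 \left(-2 + 3\right) = 0 \cdot 1 = 0$)
$r{\left(V \right)} = -10$
$3 \left(-133 + \left(k + r{\left(2 \right)}\right)\right) = 3 \left(-133 + \left(0 - 10\right)\right) = 3 \left(-133 - 10\right) = 3 \left(-143\right) = -429$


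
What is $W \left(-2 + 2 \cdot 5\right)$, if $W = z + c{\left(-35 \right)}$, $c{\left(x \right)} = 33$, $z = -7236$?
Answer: $-57624$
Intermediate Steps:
$W = -7203$ ($W = -7236 + 33 = -7203$)
$W \left(-2 + 2 \cdot 5\right) = - 7203 \left(-2 + 2 \cdot 5\right) = - 7203 \left(-2 + 10\right) = \left(-7203\right) 8 = -57624$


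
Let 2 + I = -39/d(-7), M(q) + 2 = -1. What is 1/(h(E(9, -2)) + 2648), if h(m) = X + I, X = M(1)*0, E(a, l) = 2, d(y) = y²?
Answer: 49/129615 ≈ 0.00037804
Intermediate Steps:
M(q) = -3 (M(q) = -2 - 1 = -3)
X = 0 (X = -3*0 = 0)
I = -137/49 (I = -2 - 39/((-7)²) = -2 - 39/49 = -137/49 ≈ -2.7959)
h(m) = -137/49 (h(m) = 0 - 137/49 = -137/49)
1/(h(E(9, -2)) + 2648) = 1/(-137/49 + 2648) = 1/(129615/49) = 49/129615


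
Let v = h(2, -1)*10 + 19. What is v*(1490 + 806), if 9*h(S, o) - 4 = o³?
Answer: 153832/3 ≈ 51277.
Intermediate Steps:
h(S, o) = 4/9 + o³/9
v = 67/3 (v = (4/9 + (⅑)*(-1)³)*10 + 19 = (4/9 + (⅑)*(-1))*10 + 19 = (4/9 - ⅑)*10 + 19 = (⅓)*10 + 19 = 10/3 + 19 = 67/3 ≈ 22.333)
v*(1490 + 806) = 67*(1490 + 806)/3 = (67/3)*2296 = 153832/3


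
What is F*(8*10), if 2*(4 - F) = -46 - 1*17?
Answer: 2840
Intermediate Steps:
F = 71/2 (F = 4 - (-46 - 1*17)/2 = 4 - (-46 - 17)/2 = 4 - 1/2*(-63) = 4 + 63/2 = 71/2 ≈ 35.500)
F*(8*10) = 71*(8*10)/2 = (71/2)*80 = 2840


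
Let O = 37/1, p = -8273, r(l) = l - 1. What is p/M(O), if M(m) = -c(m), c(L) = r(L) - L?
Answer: -8273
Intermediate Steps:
r(l) = -1 + l
c(L) = -1 (c(L) = (-1 + L) - L = -1)
O = 37 (O = 37*1 = 37)
M(m) = 1 (M(m) = -1*(-1) = 1)
p/M(O) = -8273/1 = -8273*1 = -8273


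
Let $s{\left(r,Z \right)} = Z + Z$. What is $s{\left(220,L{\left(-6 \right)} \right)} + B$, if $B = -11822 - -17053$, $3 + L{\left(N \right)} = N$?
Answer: $5213$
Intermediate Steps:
$L{\left(N \right)} = -3 + N$
$s{\left(r,Z \right)} = 2 Z$
$B = 5231$ ($B = -11822 + 17053 = 5231$)
$s{\left(220,L{\left(-6 \right)} \right)} + B = 2 \left(-3 - 6\right) + 5231 = 2 \left(-9\right) + 5231 = -18 + 5231 = 5213$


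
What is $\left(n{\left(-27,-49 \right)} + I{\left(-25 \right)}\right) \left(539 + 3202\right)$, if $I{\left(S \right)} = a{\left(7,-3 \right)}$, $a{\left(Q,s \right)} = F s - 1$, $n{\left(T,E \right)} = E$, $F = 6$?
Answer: $-254388$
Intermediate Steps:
$a{\left(Q,s \right)} = -1 + 6 s$ ($a{\left(Q,s \right)} = 6 s - 1 = -1 + 6 s$)
$I{\left(S \right)} = -19$ ($I{\left(S \right)} = -1 + 6 \left(-3\right) = -1 - 18 = -19$)
$\left(n{\left(-27,-49 \right)} + I{\left(-25 \right)}\right) \left(539 + 3202\right) = \left(-49 - 19\right) \left(539 + 3202\right) = \left(-68\right) 3741 = -254388$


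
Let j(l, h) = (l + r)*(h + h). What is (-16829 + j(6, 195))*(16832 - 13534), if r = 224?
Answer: 240328558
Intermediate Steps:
j(l, h) = 2*h*(224 + l) (j(l, h) = (l + 224)*(h + h) = (224 + l)*(2*h) = 2*h*(224 + l))
(-16829 + j(6, 195))*(16832 - 13534) = (-16829 + 2*195*(224 + 6))*(16832 - 13534) = (-16829 + 2*195*230)*3298 = (-16829 + 89700)*3298 = 72871*3298 = 240328558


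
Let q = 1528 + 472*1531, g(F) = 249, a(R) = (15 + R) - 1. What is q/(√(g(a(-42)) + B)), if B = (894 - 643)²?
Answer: 72416*√2530/1265 ≈ 2879.4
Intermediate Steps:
a(R) = 14 + R
B = 63001 (B = 251² = 63001)
q = 724160 (q = 1528 + 722632 = 724160)
q/(√(g(a(-42)) + B)) = 724160/(√(249 + 63001)) = 724160/(√63250) = 724160/((5*√2530)) = 724160*(√2530/12650) = 72416*√2530/1265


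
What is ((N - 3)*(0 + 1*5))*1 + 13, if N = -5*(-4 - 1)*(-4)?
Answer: -502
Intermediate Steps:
N = -100 (N = -5*(-5)*(-4) = 25*(-4) = -100)
((N - 3)*(0 + 1*5))*1 + 13 = ((-100 - 3)*(0 + 1*5))*1 + 13 = -103*(0 + 5)*1 + 13 = -103*5*1 + 13 = -515*1 + 13 = -515 + 13 = -502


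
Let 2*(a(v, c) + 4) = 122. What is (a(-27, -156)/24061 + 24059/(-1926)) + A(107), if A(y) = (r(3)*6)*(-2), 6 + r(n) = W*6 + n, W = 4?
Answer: -12256828289/46341486 ≈ -264.49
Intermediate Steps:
a(v, c) = 57 (a(v, c) = -4 + (1/2)*122 = -4 + 61 = 57)
r(n) = 18 + n (r(n) = -6 + (4*6 + n) = -6 + (24 + n) = 18 + n)
A(y) = -252 (A(y) = ((18 + 3)*6)*(-2) = (21*6)*(-2) = 126*(-2) = -252)
(a(-27, -156)/24061 + 24059/(-1926)) + A(107) = (57/24061 + 24059/(-1926)) - 252 = (57*(1/24061) + 24059*(-1/1926)) - 252 = (57/24061 - 24059/1926) - 252 = -578773817/46341486 - 252 = -12256828289/46341486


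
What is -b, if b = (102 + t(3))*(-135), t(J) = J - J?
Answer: 13770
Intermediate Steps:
t(J) = 0
b = -13770 (b = (102 + 0)*(-135) = 102*(-135) = -13770)
-b = -1*(-13770) = 13770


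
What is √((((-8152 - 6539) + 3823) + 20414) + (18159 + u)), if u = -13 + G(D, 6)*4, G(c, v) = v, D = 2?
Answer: 26*√41 ≈ 166.48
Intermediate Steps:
u = 11 (u = -13 + 6*4 = -13 + 24 = 11)
√((((-8152 - 6539) + 3823) + 20414) + (18159 + u)) = √((((-8152 - 6539) + 3823) + 20414) + (18159 + 11)) = √(((-14691 + 3823) + 20414) + 18170) = √((-10868 + 20414) + 18170) = √(9546 + 18170) = √27716 = 26*√41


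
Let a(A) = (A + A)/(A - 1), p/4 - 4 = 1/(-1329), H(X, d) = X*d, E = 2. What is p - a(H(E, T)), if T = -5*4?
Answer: 765340/54489 ≈ 14.046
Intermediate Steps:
T = -20
p = 21260/1329 (p = 16 + 4/(-1329) = 16 + 4*(-1/1329) = 16 - 4/1329 = 21260/1329 ≈ 15.997)
a(A) = 2*A/(-1 + A) (a(A) = (2*A)/(-1 + A) = 2*A/(-1 + A))
p - a(H(E, T)) = 21260/1329 - 2*2*(-20)/(-1 + 2*(-20)) = 21260/1329 - 2*(-40)/(-1 - 40) = 21260/1329 - 2*(-40)/(-41) = 21260/1329 - 2*(-40)*(-1)/41 = 21260/1329 - 1*80/41 = 21260/1329 - 80/41 = 765340/54489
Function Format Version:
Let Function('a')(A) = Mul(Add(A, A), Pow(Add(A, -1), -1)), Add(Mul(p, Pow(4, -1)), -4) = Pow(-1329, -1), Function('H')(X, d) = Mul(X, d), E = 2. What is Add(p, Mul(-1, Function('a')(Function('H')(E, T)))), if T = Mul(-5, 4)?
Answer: Rational(765340, 54489) ≈ 14.046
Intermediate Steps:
T = -20
p = Rational(21260, 1329) (p = Add(16, Mul(4, Pow(-1329, -1))) = Add(16, Mul(4, Rational(-1, 1329))) = Add(16, Rational(-4, 1329)) = Rational(21260, 1329) ≈ 15.997)
Function('a')(A) = Mul(2, A, Pow(Add(-1, A), -1)) (Function('a')(A) = Mul(Mul(2, A), Pow(Add(-1, A), -1)) = Mul(2, A, Pow(Add(-1, A), -1)))
Add(p, Mul(-1, Function('a')(Function('H')(E, T)))) = Add(Rational(21260, 1329), Mul(-1, Mul(2, Mul(2, -20), Pow(Add(-1, Mul(2, -20)), -1)))) = Add(Rational(21260, 1329), Mul(-1, Mul(2, -40, Pow(Add(-1, -40), -1)))) = Add(Rational(21260, 1329), Mul(-1, Mul(2, -40, Pow(-41, -1)))) = Add(Rational(21260, 1329), Mul(-1, Mul(2, -40, Rational(-1, 41)))) = Add(Rational(21260, 1329), Mul(-1, Rational(80, 41))) = Add(Rational(21260, 1329), Rational(-80, 41)) = Rational(765340, 54489)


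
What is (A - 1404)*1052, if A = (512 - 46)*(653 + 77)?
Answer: 356392352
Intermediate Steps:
A = 340180 (A = 466*730 = 340180)
(A - 1404)*1052 = (340180 - 1404)*1052 = 338776*1052 = 356392352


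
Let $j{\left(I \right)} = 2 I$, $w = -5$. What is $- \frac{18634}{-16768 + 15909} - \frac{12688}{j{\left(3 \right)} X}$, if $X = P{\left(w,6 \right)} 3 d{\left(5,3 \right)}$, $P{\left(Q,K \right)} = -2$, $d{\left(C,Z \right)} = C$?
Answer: $\frac{3563278}{38655} \approx 92.182$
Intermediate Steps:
$X = -30$ ($X = \left(-2\right) 3 \cdot 5 = \left(-6\right) 5 = -30$)
$- \frac{18634}{-16768 + 15909} - \frac{12688}{j{\left(3 \right)} X} = - \frac{18634}{-16768 + 15909} - \frac{12688}{2 \cdot 3 \left(-30\right)} = - \frac{18634}{-859} - \frac{12688}{6 \left(-30\right)} = \left(-18634\right) \left(- \frac{1}{859}\right) - \frac{12688}{-180} = \frac{18634}{859} - - \frac{3172}{45} = \frac{18634}{859} + \frac{3172}{45} = \frac{3563278}{38655}$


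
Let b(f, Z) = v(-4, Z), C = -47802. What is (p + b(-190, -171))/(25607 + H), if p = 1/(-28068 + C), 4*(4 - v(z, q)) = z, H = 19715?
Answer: 379349/3438580140 ≈ 0.00011032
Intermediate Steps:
v(z, q) = 4 - z/4
b(f, Z) = 5 (b(f, Z) = 4 - ¼*(-4) = 4 + 1 = 5)
p = -1/75870 (p = 1/(-28068 - 47802) = 1/(-75870) = -1/75870 ≈ -1.3180e-5)
(p + b(-190, -171))/(25607 + H) = (-1/75870 + 5)/(25607 + 19715) = (379349/75870)/45322 = (379349/75870)*(1/45322) = 379349/3438580140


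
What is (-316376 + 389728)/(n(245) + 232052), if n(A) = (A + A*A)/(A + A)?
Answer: 73352/232175 ≈ 0.31593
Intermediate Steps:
n(A) = (A + A**2)/(2*A) (n(A) = (A + A**2)/((2*A)) = (A + A**2)*(1/(2*A)) = (A + A**2)/(2*A))
(-316376 + 389728)/(n(245) + 232052) = (-316376 + 389728)/((1/2 + (1/2)*245) + 232052) = 73352/((1/2 + 245/2) + 232052) = 73352/(123 + 232052) = 73352/232175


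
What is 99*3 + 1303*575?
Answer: 749522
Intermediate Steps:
99*3 + 1303*575 = 297 + 749225 = 749522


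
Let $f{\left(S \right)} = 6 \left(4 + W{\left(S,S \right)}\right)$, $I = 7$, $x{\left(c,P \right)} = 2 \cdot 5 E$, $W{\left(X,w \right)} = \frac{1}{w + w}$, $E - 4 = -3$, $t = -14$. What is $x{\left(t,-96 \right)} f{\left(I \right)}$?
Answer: $\frac{1710}{7} \approx 244.29$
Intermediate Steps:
$E = 1$ ($E = 4 - 3 = 1$)
$W{\left(X,w \right)} = \frac{1}{2 w}$
$x{\left(c,P \right)} = 10$ ($x{\left(c,P \right)} = 2 \cdot 5 \cdot 1 = 10 \cdot 1 = 10$)
$f{\left(S \right)} = 24 + \frac{3}{S}$ ($f{\left(S \right)} = 6 \left(4 + \frac{1}{2 S}\right) = 24 + \frac{3}{S}$)
$x{\left(t,-96 \right)} f{\left(I \right)} = 10 \left(24 + \frac{3}{7}\right) = 10 \cdot \frac{171}{7} = \frac{1710}{7}$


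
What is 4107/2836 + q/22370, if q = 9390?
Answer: 11850363/6344132 ≈ 1.8679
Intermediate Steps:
4107/2836 + q/22370 = 4107/2836 + 9390/22370 = 4107*(1/2836) + 9390*(1/22370) = 4107/2836 + 939/2237 = 11850363/6344132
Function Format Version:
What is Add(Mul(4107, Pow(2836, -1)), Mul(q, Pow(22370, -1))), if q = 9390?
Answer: Rational(11850363, 6344132) ≈ 1.8679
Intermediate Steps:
Add(Mul(4107, Pow(2836, -1)), Mul(q, Pow(22370, -1))) = Add(Mul(4107, Pow(2836, -1)), Mul(9390, Pow(22370, -1))) = Add(Mul(4107, Rational(1, 2836)), Mul(9390, Rational(1, 22370))) = Add(Rational(4107, 2836), Rational(939, 2237)) = Rational(11850363, 6344132)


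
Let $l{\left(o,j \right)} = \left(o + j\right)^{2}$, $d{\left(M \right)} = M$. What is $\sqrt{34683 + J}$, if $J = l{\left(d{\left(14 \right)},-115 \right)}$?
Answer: $14 \sqrt{229} \approx 211.86$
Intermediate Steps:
$l{\left(o,j \right)} = \left(j + o\right)^{2}$
$J = 10201$ ($J = \left(-115 + 14\right)^{2} = \left(-101\right)^{2} = 10201$)
$\sqrt{34683 + J} = \sqrt{34683 + 10201} = \sqrt{44884} = 14 \sqrt{229}$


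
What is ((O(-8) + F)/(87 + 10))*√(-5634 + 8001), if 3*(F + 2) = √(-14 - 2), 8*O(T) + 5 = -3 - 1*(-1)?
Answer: √263*(-69 + 32*I)/776 ≈ -1.442 + 0.66875*I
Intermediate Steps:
O(T) = -7/8 (O(T) = -5/8 + (-3 - 1*(-1))/8 = -5/8 + (-3 + 1)/8 = -5/8 + (⅛)*(-2) = -5/8 - ¼ = -7/8)
F = -2 + 4*I/3 (F = -2 + √(-14 - 2)/3 = -2 + √(-16)/3 = -2 + (4*I)/3 = -2 + 4*I/3 ≈ -2.0 + 1.3333*I)
((O(-8) + F)/(87 + 10))*√(-5634 + 8001) = ((-7/8 + (-2 + 4*I/3))/(87 + 10))*√(-5634 + 8001) = ((-23/8 + 4*I/3)/97)*√2367 = ((-23/8 + 4*I/3)*(1/97))*(3*√263) = (-23/776 + 4*I/291)*(3*√263) = 3*√263*(-23/776 + 4*I/291)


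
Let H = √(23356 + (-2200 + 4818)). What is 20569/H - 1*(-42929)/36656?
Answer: 42929/36656 + 20569*√2886/8658 ≈ 128.80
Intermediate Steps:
H = 3*√2886 (H = √(23356 + 2618) = √25974 = 3*√2886 ≈ 161.16)
20569/H - 1*(-42929)/36656 = 20569/((3*√2886)) - 1*(-42929)/36656 = 20569*(√2886/8658) + 42929*(1/36656) = 20569*√2886/8658 + 42929/36656 = 42929/36656 + 20569*√2886/8658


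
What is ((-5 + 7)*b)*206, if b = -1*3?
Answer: -1236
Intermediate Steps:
b = -3
((-5 + 7)*b)*206 = ((-5 + 7)*(-3))*206 = (2*(-3))*206 = -6*206 = -1236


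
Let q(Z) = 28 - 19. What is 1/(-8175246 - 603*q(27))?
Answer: -1/8180673 ≈ -1.2224e-7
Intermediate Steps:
q(Z) = 9
1/(-8175246 - 603*q(27)) = 1/(-8175246 - 603*9) = 1/(-8175246 - 5427) = 1/(-8180673) = -1/8180673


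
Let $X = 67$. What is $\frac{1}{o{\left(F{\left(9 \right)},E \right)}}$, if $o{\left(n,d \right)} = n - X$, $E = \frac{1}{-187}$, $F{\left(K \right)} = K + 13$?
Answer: $- \frac{1}{45} \approx -0.022222$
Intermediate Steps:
$F{\left(K \right)} = 13 + K$
$E = - \frac{1}{187} \approx -0.0053476$
$o{\left(n,d \right)} = -67 + n$ ($o{\left(n,d \right)} = n - 67 = -67 + n$)
$\frac{1}{o{\left(F{\left(9 \right)},E \right)}} = \frac{1}{-67 + \left(13 + 9\right)} = \frac{1}{-67 + 22} = \frac{1}{-45} = - \frac{1}{45}$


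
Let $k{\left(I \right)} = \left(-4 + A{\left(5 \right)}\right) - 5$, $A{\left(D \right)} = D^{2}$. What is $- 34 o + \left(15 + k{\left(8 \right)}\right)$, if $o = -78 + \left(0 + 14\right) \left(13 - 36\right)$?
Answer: $13631$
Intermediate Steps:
$k{\left(I \right)} = 16$ ($k{\left(I \right)} = \left(-4 + 5^{2}\right) - 5 = \left(-4 + 25\right) - 5 = 21 - 5 = 16$)
$o = -400$ ($o = -78 + 14 \left(-23\right) = -78 - 322 = -400$)
$- 34 o + \left(15 + k{\left(8 \right)}\right) = \left(-34\right) \left(-400\right) + \left(15 + 16\right) = 13600 + 31 = 13631$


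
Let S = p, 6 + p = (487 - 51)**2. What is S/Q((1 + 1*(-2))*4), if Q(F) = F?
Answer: -95045/2 ≈ -47523.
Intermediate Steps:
p = 190090 (p = -6 + (487 - 51)**2 = -6 + 436**2 = -6 + 190096 = 190090)
S = 190090
S/Q((1 + 1*(-2))*4) = 190090/(((1 + 1*(-2))*4)) = 190090/(((1 - 2)*4)) = 190090/((-1*4)) = 190090/(-4) = 190090*(-1/4) = -95045/2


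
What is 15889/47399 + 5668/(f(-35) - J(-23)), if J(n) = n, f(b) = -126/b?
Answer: 1345400897/6304067 ≈ 213.42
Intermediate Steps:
15889/47399 + 5668/(f(-35) - J(-23)) = 15889/47399 + 5668/(-126/(-35) - 1*(-23)) = 15889*(1/47399) + 5668/(-126*(-1/35) + 23) = 15889/47399 + 5668/(18/5 + 23) = 15889/47399 + 5668/(133/5) = 15889/47399 + 5668*(5/133) = 15889/47399 + 28340/133 = 1345400897/6304067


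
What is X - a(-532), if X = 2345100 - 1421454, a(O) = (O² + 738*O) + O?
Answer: 1033770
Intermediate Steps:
a(O) = O² + 739*O
X = 923646
X - a(-532) = 923646 - (-532)*(739 - 532) = 923646 - (-532)*207 = 923646 - 1*(-110124) = 923646 + 110124 = 1033770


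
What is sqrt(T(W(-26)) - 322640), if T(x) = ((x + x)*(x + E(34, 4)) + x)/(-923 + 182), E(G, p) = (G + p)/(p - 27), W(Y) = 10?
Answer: I*sqrt(93715325606370)/17043 ≈ 568.01*I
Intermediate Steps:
E(G, p) = (G + p)/(-27 + p)
T(x) = -x/741 - 2*x*(-38/23 + x)/741 (T(x) = ((x + x)*(x + (34 + 4)/(-27 + 4)) + x)/(-923 + 182) = ((2*x)*(x + 38/(-23)) + x)/(-741) = ((2*x)*(x - 1/23*38) + x)*(-1/741) = ((2*x)*(x - 38/23) + x)*(-1/741) = ((2*x)*(-38/23 + x) + x)*(-1/741) = (2*x*(-38/23 + x) + x)*(-1/741) = (x + 2*x*(-38/23 + x))*(-1/741) = -x/741 - 2*x*(-38/23 + x)/741)
sqrt(T(W(-26)) - 322640) = sqrt((1/17043)*10*(53 - 46*10) - 322640) = sqrt((1/17043)*10*(53 - 460) - 322640) = sqrt((1/17043)*10*(-407) - 322640) = sqrt(-4070/17043 - 322640) = sqrt(-5498757590/17043) = I*sqrt(93715325606370)/17043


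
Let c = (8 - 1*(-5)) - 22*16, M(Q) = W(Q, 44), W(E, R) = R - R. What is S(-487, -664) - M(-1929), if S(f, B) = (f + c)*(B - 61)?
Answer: 598850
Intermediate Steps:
W(E, R) = 0
M(Q) = 0
c = -339 (c = (8 + 5) - 352 = 13 - 352 = -339)
S(f, B) = (-339 + f)*(-61 + B) (S(f, B) = (f - 339)*(B - 61) = (-339 + f)*(-61 + B))
S(-487, -664) - M(-1929) = (20679 - 339*(-664) - 61*(-487) - 664*(-487)) - 1*0 = (20679 + 225096 + 29707 + 323368) + 0 = 598850 + 0 = 598850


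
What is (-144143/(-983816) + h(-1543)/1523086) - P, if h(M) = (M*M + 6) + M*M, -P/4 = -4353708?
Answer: -13047506424805537335/749218188088 ≈ -1.7415e+7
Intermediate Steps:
P = 17414832 (P = -4*(-4353708) = 17414832)
h(M) = 6 + 2*M² (h(M) = (M² + 6) + M² = (6 + M²) + M² = 6 + 2*M²)
(-144143/(-983816) + h(-1543)/1523086) - P = (-144143/(-983816) + (6 + 2*(-1543)²)/1523086) - 1*17414832 = (-144143*(-1/983816) + (6 + 2*2380849)*(1/1523086)) - 17414832 = (144143/983816 + (6 + 4761698)*(1/1523086)) - 17414832 = (144143/983816 + 4761704*(1/1523086)) - 17414832 = (144143/983816 + 2380852/761543) - 17414832 = 2452091383881/749218188088 - 17414832 = -13047506424805537335/749218188088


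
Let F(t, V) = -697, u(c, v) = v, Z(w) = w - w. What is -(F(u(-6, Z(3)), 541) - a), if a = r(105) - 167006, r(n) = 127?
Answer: -166182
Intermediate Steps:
Z(w) = 0
a = -166879 (a = 127 - 167006 = -166879)
-(F(u(-6, Z(3)), 541) - a) = -(-697 - 1*(-166879)) = -(-697 + 166879) = -1*166182 = -166182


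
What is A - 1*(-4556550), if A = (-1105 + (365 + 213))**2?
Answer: 4834279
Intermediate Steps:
A = 277729 (A = (-1105 + 578)**2 = (-527)**2 = 277729)
A - 1*(-4556550) = 277729 - 1*(-4556550) = 277729 + 4556550 = 4834279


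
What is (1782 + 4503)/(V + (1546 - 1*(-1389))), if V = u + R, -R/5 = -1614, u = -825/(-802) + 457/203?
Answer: 341078570/597404673 ≈ 0.57093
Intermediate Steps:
u = 533989/162806 (u = -825*(-1/802) + 457*(1/203) = 825/802 + 457/203 = 533989/162806 ≈ 3.2799)
R = 8070 (R = -5*(-1614) = 8070)
V = 1314378409/162806 (V = 533989/162806 + 8070 = 1314378409/162806 ≈ 8073.3)
(1782 + 4503)/(V + (1546 - 1*(-1389))) = (1782 + 4503)/(1314378409/162806 + (1546 - 1*(-1389))) = 6285/(1314378409/162806 + (1546 + 1389)) = 6285/(1314378409/162806 + 2935) = 6285/(1792214019/162806) = 6285*(162806/1792214019) = 341078570/597404673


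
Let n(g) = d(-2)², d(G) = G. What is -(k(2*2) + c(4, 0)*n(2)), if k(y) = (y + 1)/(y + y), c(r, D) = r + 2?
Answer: -197/8 ≈ -24.625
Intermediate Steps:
c(r, D) = 2 + r
k(y) = (1 + y)/(2*y) (k(y) = (1 + y)/((2*y)) = (1 + y)*(1/(2*y)) = (1 + y)/(2*y))
n(g) = 4 (n(g) = (-2)² = 4)
-(k(2*2) + c(4, 0)*n(2)) = -((1 + 2*2)/(2*((2*2))) + (2 + 4)*4) = -((½)*(1 + 4)/4 + 6*4) = -((½)*(¼)*5 + 24) = -(5/8 + 24) = -1*197/8 = -197/8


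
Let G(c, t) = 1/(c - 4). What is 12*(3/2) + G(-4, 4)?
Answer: 143/8 ≈ 17.875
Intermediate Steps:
G(c, t) = 1/(-4 + c)
12*(3/2) + G(-4, 4) = 12*(3/2) + 1/(-4 - 4) = 12*(3*(½)) + 1/(-8) = 12*(3/2) - ⅛ = 18 - ⅛ = 143/8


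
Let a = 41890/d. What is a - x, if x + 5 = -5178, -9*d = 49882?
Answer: 129080698/24941 ≈ 5175.4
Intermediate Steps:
d = -49882/9 (d = -⅑*49882 = -49882/9 ≈ -5542.4)
x = -5183 (x = -5 - 5178 = -5183)
a = -188505/24941 (a = 41890/(-49882/9) = 41890*(-9/49882) = -188505/24941 ≈ -7.5580)
a - x = -188505/24941 - 1*(-5183) = -188505/24941 + 5183 = 129080698/24941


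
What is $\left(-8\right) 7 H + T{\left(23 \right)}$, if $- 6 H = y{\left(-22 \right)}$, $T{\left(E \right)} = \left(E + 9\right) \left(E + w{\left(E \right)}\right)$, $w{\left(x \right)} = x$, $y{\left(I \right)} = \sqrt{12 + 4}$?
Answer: $\frac{4528}{3} \approx 1509.3$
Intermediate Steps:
$y{\left(I \right)} = 4$ ($y{\left(I \right)} = \sqrt{16} = 4$)
$T{\left(E \right)} = 2 E \left(9 + E\right)$ ($T{\left(E \right)} = \left(E + 9\right) \left(E + E\right) = \left(9 + E\right) 2 E = 2 E \left(9 + E\right)$)
$H = - \frac{2}{3}$ ($H = \left(- \frac{1}{6}\right) 4 = - \frac{2}{3} \approx -0.66667$)
$\left(-8\right) 7 H + T{\left(23 \right)} = \left(-8\right) 7 \left(- \frac{2}{3}\right) + 2 \cdot 23 \left(9 + 23\right) = \left(-56\right) \left(- \frac{2}{3}\right) + 2 \cdot 23 \cdot 32 = \frac{112}{3} + 1472 = \frac{4528}{3}$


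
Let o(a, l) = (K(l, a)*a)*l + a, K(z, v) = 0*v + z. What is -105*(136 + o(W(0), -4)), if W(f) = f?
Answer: -14280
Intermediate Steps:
K(z, v) = z (K(z, v) = 0 + z = z)
o(a, l) = a + a*l² (o(a, l) = (l*a)*l + a = (a*l)*l + a = a*l² + a = a + a*l²)
-105*(136 + o(W(0), -4)) = -105*(136 + 0*(1 + (-4)²)) = -105*(136 + 0*(1 + 16)) = -105*(136 + 0*17) = -105*(136 + 0) = -105*136 = -14280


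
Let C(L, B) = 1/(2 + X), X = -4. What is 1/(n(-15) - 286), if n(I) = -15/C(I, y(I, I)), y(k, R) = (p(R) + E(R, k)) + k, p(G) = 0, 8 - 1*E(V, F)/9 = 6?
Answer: -1/256 ≈ -0.0039063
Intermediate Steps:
E(V, F) = 18 (E(V, F) = 72 - 9*6 = 72 - 54 = 18)
y(k, R) = 18 + k (y(k, R) = (0 + 18) + k = 18 + k)
C(L, B) = -1/2 (C(L, B) = 1/(2 - 4) = 1/(-2) = -1/2)
n(I) = 30 (n(I) = -15/(-1/2) = -15*(-2) = 30)
1/(n(-15) - 286) = 1/(30 - 286) = 1/(-256) = -1/256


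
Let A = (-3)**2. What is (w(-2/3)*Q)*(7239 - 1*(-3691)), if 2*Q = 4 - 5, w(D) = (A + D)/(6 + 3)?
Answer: -136625/27 ≈ -5060.2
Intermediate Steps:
A = 9
w(D) = 1 + D/9 (w(D) = (9 + D)/(6 + 3) = (9 + D)/9 = (9 + D)*(1/9) = 1 + D/9)
Q = -1/2 (Q = (4 - 5)/2 = (1/2)*(-1) = -1/2 ≈ -0.50000)
(w(-2/3)*Q)*(7239 - 1*(-3691)) = ((1 + (-2/3)/9)*(-1/2))*(7239 - 1*(-3691)) = ((1 + (-2*1/3)/9)*(-1/2))*(7239 + 3691) = ((1 + (1/9)*(-2/3))*(-1/2))*10930 = ((1 - 2/27)*(-1/2))*10930 = ((25/27)*(-1/2))*10930 = -25/54*10930 = -136625/27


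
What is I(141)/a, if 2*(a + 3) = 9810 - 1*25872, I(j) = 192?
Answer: -32/1339 ≈ -0.023898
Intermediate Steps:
a = -8034 (a = -3 + (9810 - 1*25872)/2 = -3 + (9810 - 25872)/2 = -3 + (1/2)*(-16062) = -3 - 8031 = -8034)
I(141)/a = 192/(-8034) = 192*(-1/8034) = -32/1339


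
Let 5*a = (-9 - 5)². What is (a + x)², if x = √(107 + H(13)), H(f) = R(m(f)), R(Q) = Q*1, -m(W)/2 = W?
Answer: 58081/25 ≈ 2323.2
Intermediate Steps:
m(W) = -2*W
R(Q) = Q
a = 196/5 (a = (-9 - 5)²/5 = (⅕)*(-14)² = (⅕)*196 = 196/5 ≈ 39.200)
H(f) = -2*f
x = 9 (x = √(107 - 2*13) = √(107 - 26) = √81 = 9)
(a + x)² = (196/5 + 9)² = (241/5)² = 58081/25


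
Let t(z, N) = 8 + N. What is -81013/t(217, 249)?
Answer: -81013/257 ≈ -315.23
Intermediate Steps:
-81013/t(217, 249) = -81013/(8 + 249) = -81013/257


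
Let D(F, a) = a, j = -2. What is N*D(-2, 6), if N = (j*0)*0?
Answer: 0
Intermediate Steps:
N = 0 (N = -2*0*0 = 0*0 = 0)
N*D(-2, 6) = 0*6 = 0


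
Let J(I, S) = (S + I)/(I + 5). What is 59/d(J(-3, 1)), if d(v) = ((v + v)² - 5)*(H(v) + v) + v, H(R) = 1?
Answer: -59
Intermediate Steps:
J(I, S) = (I + S)/(5 + I)
d(v) = v + (1 + v)*(-5 + 4*v²) (d(v) = ((v + v)² - 5)*(1 + v) + v = ((2*v)² - 5)*(1 + v) + v = (4*v² - 5)*(1 + v) + v = (-5 + 4*v²)*(1 + v) + v = (1 + v)*(-5 + 4*v²) + v = v + (1 + v)*(-5 + 4*v²))
59/d(J(-3, 1)) = 59/(-5 - 4*(-3 + 1)/(5 - 3) + 4*((-3 + 1)/(5 - 3))² + 4*((-3 + 1)/(5 - 3))³) = 59/(-5 - 4*(-2)/2 + 4*(-2/2)² + 4*(-2/2)³) = 59/(-5 - 2*(-2) + 4*((½)*(-2))² + 4*((½)*(-2))³) = 59/(-5 - 4*(-1) + 4*(-1)² + 4*(-1)³) = 59/(-5 + 4 + 4*1 + 4*(-1)) = 59/(-5 + 4 + 4 - 4) = 59/(-1) = 59*(-1) = -59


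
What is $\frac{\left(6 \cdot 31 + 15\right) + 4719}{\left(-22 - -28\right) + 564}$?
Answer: $\frac{164}{19} \approx 8.6316$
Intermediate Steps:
$\frac{\left(6 \cdot 31 + 15\right) + 4719}{\left(-22 - -28\right) + 564} = \frac{\left(186 + 15\right) + 4719}{\left(-22 + 28\right) + 564} = \frac{201 + 4719}{6 + 564} = \frac{4920}{570} = 4920 \cdot \frac{1}{570} = \frac{164}{19}$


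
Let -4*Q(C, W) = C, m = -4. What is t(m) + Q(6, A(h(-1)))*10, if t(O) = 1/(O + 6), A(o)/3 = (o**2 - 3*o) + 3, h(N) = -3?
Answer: -29/2 ≈ -14.500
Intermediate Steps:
A(o) = 9 - 9*o + 3*o**2 (A(o) = 3*((o**2 - 3*o) + 3) = 3*(3 + o**2 - 3*o) = 9 - 9*o + 3*o**2)
t(O) = 1/(6 + O)
Q(C, W) = -C/4
t(m) + Q(6, A(h(-1)))*10 = 1/(6 - 4) - 1/4*6*10 = 1/2 - 3/2*10 = 1/2 - 15 = -29/2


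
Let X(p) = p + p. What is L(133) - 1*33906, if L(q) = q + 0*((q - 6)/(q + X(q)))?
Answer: -33773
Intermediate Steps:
X(p) = 2*p
L(q) = q (L(q) = q + 0*((q - 6)/(q + 2*q)) = q + 0*((-6 + q)/((3*q))) = q + 0*((-6 + q)*(1/(3*q))) = q + 0*((-6 + q)/(3*q)) = q + 0 = q)
L(133) - 1*33906 = 133 - 1*33906 = 133 - 33906 = -33773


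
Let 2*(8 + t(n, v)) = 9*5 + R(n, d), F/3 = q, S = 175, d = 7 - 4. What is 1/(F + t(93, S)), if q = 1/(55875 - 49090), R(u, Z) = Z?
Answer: 6785/108563 ≈ 0.062498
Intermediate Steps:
d = 3
q = 1/6785 ≈ 0.00014738
F = 3/6785 (F = 3*(1/6785) = 3/6785 ≈ 0.00044215)
t(n, v) = 16 (t(n, v) = -8 + (9*5 + 3)/2 = -8 + (45 + 3)/2 = -8 + (½)*48 = -8 + 24 = 16)
1/(F + t(93, S)) = 1/(3/6785 + 16) = 1/(108563/6785) = 6785/108563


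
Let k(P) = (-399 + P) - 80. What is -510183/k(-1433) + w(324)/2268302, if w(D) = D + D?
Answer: 578625179121/2168496712 ≈ 266.83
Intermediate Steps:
k(P) = -479 + P
w(D) = 2*D
-510183/k(-1433) + w(324)/2268302 = -510183/(-479 - 1433) + (2*324)/2268302 = -510183/(-1912) + 648*(1/2268302) = -510183*(-1/1912) + 324/1134151 = 510183/1912 + 324/1134151 = 578625179121/2168496712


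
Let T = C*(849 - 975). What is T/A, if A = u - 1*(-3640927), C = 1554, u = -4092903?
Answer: 999/2306 ≈ 0.43322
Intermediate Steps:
T = -195804 (T = 1554*(849 - 975) = 1554*(-126) = -195804)
A = -451976 (A = -4092903 - 1*(-3640927) = -4092903 + 3640927 = -451976)
T/A = -195804/(-451976) = -195804*(-1/451976) = 999/2306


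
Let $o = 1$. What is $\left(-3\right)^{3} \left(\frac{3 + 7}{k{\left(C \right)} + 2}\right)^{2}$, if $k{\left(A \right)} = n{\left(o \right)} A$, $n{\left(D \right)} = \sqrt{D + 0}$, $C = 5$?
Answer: $- \frac{2700}{49} \approx -55.102$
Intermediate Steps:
$n{\left(D \right)} = \sqrt{D}$
$k{\left(A \right)} = A$ ($k{\left(A \right)} = \sqrt{1} A = 1 A = A$)
$\left(-3\right)^{3} \left(\frac{3 + 7}{k{\left(C \right)} + 2}\right)^{2} = \left(-3\right)^{3} \left(\frac{3 + 7}{5 + 2}\right)^{2} = - 27 \left(\frac{1}{7} \cdot 10\right)^{2} = - 27 \left(\frac{10}{7}\right)^{2} = \left(-27\right) \frac{100}{49} = - \frac{2700}{49}$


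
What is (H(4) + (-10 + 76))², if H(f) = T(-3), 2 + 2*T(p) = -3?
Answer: 16129/4 ≈ 4032.3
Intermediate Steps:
T(p) = -5/2 (T(p) = -1 + (½)*(-3) = -1 - 3/2 = -5/2)
H(f) = -5/2
(H(4) + (-10 + 76))² = (-5/2 + (-10 + 76))² = (-5/2 + 66)² = (127/2)² = 16129/4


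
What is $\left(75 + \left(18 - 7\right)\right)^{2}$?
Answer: $7396$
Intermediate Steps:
$\left(75 + \left(18 - 7\right)\right)^{2} = \left(75 + 11\right)^{2} = 86^{2} = 7396$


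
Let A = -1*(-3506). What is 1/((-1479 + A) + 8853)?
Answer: 1/10880 ≈ 9.1912e-5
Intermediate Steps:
A = 3506
1/((-1479 + A) + 8853) = 1/((-1479 + 3506) + 8853) = 1/(2027 + 8853) = 1/10880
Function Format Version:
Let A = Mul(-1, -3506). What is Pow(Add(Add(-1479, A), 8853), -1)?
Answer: Rational(1, 10880) ≈ 9.1912e-5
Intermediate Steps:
A = 3506
Pow(Add(Add(-1479, A), 8853), -1) = Pow(Add(Add(-1479, 3506), 8853), -1) = Pow(Add(2027, 8853), -1) = Pow(10880, -1) = Rational(1, 10880)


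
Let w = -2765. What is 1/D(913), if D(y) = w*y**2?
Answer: -1/2304818285 ≈ -4.3387e-10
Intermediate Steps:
D(y) = -2765*y**2
1/D(913) = 1/(-2765*913**2) = 1/(-2765*833569) = 1/(-2304818285) = -1/2304818285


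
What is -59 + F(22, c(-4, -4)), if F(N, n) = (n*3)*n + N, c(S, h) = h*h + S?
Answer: 395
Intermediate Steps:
c(S, h) = S + h² (c(S, h) = h² + S = S + h²)
F(N, n) = N + 3*n² (F(N, n) = (3*n)*n + N = 3*n² + N = N + 3*n²)
-59 + F(22, c(-4, -4)) = -59 + (22 + 3*(-4 + (-4)²)²) = -59 + (22 + 3*(-4 + 16)²) = -59 + (22 + 3*12²) = -59 + (22 + 3*144) = -59 + (22 + 432) = -59 + 454 = 395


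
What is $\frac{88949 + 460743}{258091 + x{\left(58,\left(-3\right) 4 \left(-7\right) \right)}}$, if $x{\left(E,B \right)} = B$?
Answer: $\frac{549692}{258175} \approx 2.1291$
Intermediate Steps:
$\frac{88949 + 460743}{258091 + x{\left(58,\left(-3\right) 4 \left(-7\right) \right)}} = \frac{88949 + 460743}{258091 + \left(-3\right) 4 \left(-7\right)} = \frac{549692}{258091 - -84} = \frac{549692}{258091 + 84} = \frac{549692}{258175}$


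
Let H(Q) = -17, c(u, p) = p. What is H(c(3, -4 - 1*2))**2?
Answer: 289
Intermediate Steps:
H(c(3, -4 - 1*2))**2 = (-17)**2 = 289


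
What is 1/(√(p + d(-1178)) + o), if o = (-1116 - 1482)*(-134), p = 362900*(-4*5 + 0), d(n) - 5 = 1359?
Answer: 1299/452250545 - I*√1814159/60601573030 ≈ 2.8723e-6 - 2.2226e-8*I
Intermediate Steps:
d(n) = 1364 (d(n) = 5 + 1359 = 1364)
p = -7258000 (p = 362900*(-20 + 0) = 362900*(-20) = -7258000)
o = 348132 (o = -2598*(-134) = 348132)
1/(√(p + d(-1178)) + o) = 1/(√(-7258000 + 1364) + 348132) = 1/(√(-7256636) + 348132) = 1/(2*I*√1814159 + 348132) = 1/(348132 + 2*I*√1814159)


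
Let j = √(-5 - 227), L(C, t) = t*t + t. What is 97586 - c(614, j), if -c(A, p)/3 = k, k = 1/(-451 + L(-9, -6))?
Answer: 41083703/421 ≈ 97586.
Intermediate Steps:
L(C, t) = t + t² (L(C, t) = t² + t = t + t²)
j = 2*I*√58 (j = √(-232) = 2*I*√58 ≈ 15.232*I)
k = -1/421 (k = 1/(-451 - 6*(1 - 6)) = 1/(-451 - 6*(-5)) = 1/(-451 + 30) = 1/(-421) = -1/421 ≈ -0.0023753)
c(A, p) = 3/421 (c(A, p) = -3*(-1/421) = 3/421)
97586 - c(614, j) = 97586 - 1*3/421 = 97586 - 3/421 = 41083703/421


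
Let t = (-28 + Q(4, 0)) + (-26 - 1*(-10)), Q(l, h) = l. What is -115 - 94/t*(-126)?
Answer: -4111/10 ≈ -411.10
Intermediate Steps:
t = -40 (t = (-28 + 4) + (-26 - 1*(-10)) = -24 + (-26 + 10) = -24 - 16 = -40)
-115 - 94/t*(-126) = -115 - 94/(-40)*(-126) = -115 - 94*(-1/40)*(-126) = -115 + (47/20)*(-126) = -115 - 2961/10 = -4111/10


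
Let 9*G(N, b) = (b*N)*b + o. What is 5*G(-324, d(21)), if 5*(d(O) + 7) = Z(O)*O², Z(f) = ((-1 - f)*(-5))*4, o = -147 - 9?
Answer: -812979504800/3 ≈ -2.7099e+11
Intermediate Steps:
o = -156
Z(f) = 20 + 20*f (Z(f) = (5 + 5*f)*4 = 20 + 20*f)
d(O) = -7 + O²*(20 + 20*O)/5 (d(O) = -7 + ((20 + 20*O)*O²)/5 = -7 + (O²*(20 + 20*O))/5 = -7 + O²*(20 + 20*O)/5)
G(N, b) = -52/3 + N*b²/9 (G(N, b) = ((b*N)*b - 156)/9 = ((N*b)*b - 156)/9 = (N*b² - 156)/9 = (-156 + N*b²)/9 = -52/3 + N*b²/9)
5*G(-324, d(21)) = 5*(-52/3 + (⅑)*(-324)*(-7 + 4*21²*(1 + 21))²) = 5*(-52/3 + (⅑)*(-324)*(-7 + 4*441*22)²) = 5*(-52/3 + (⅑)*(-324)*(-7 + 38808)²) = 5*(-52/3 + (⅑)*(-324)*38801²) = 5*(-52/3 + (⅑)*(-324)*1505517601) = 5*(-52/3 - 54198633636) = 5*(-162595900960/3) = -812979504800/3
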